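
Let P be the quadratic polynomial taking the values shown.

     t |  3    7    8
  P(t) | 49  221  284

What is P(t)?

P(t) = 4t^2 + 3t + 4

Using the Lagrange interpolation formula with nodes 3, 7, 8:
  L_0(t) = (t - 7)(t - 8) / 20
  L_1(t) = (t - 3)(t - 8) / -4
  L_2(t) = (t - 3)(t - 7) / 5
Then P(t) = 49·L_0(t) + 221·L_1(t) + 284·L_2(t).
Expanding and collecting terms gives P(t) = 4t^2 + 3t + 4.
Check: P(3) = 49. ✓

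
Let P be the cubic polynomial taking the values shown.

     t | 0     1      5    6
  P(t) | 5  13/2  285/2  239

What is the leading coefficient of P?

1

Write P(t) = at^3 + bt^2 + ct + d. Substituting each data point gives a linear system:
  d = 5
  a + b + c + d = 13/2
  125a + 25b + 5c + d = 285/2
  216a + 36b + 6c + d = 239
Solving the system yields a = 1, b = 1/2, c = 0, d = 5.
So P(t) = t³ + (1/2)t² + 5.
The leading coefficient is 1.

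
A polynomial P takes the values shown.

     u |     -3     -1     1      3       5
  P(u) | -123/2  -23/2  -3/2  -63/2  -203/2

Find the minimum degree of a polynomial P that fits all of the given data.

Forward differences of the values at u = -3, -1, 1, 3, 5:
  P  : -123/2  -23/2  -3/2  -63/2  -203/2
  Δ  : 50  10  -30  -70
  Δ^2: -40  -40  -40
  Δ^3: 0  0
  Δ^4: 0
The second differences are constant (-40) and nonzero, while all higher differences vanish, so the minimal degree is 2.

2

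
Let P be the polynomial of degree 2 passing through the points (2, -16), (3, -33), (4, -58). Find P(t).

P(t) = -4t^2 + 3t - 6

Using the Lagrange interpolation formula with nodes 2, 3, 4:
  L_0(t) = (t - 3)(t - 4) / 2
  L_1(t) = (t - 2)(t - 4) / -1
  L_2(t) = (t - 2)(t - 3) / 2
Then P(t) = -16·L_0(t) - 33·L_1(t) - 58·L_2(t).
Expanding and collecting terms gives P(t) = -4t^2 + 3t - 6.
Check: P(4) = -58. ✓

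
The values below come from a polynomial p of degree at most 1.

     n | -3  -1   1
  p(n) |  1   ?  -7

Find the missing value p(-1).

The 2 known points determine the degree-1 polynomial uniquely.
Write p(n) = an + b. Substituting each data point gives a linear system:
  -3a + b = 1
  a + b = -7
Solving the system yields a = -2, b = -5.
So p(n) = -2n - 5.
Then p(-1) = -3.

-3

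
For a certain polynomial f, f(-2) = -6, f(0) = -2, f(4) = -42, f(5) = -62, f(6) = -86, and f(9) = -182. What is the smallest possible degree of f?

Divided differences on the nodes -2, 0, 4, 5, 6, 9:
  order 0: -6  -2  -42  -62  -86  -182
  order 1: 2  -10  -20  -24  -32
  order 2: -2  -2  -2  -2
  order 3: 0  0  0
  order 4: 0  0
  order 5: 0
The order-2 divided differences are all -2 (nonzero) and every higher order vanishes, so the data lies on a polynomial of degree exactly 2.

2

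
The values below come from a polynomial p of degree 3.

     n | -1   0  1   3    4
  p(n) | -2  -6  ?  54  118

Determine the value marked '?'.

-2

The 4 known points determine the degree-3 polynomial uniquely.
Write p(n) = an^3 + bn^2 + cn + d. Substituting each data point gives a linear system:
  -a + b - c + d = -2
  d = -6
  27a + 9b + 3c + d = 54
  64a + 16b + 4c + d = 118
Solving the system yields a = 1, b = 4, c = -1, d = -6.
So p(n) = n^3 + 4n^2 - n - 6.
Then p(1) = -2.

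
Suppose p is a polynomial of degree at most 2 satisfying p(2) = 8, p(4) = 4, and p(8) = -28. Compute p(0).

4

Using the Lagrange interpolation formula with nodes 2, 4, 8:
  L_0(s) = (s - 4)(s - 8) / 12
  L_1(s) = (s - 2)(s - 8) / -8
  L_2(s) = (s - 2)(s - 4) / 24
Then p(s) = 8·L_0(s) + 4·L_1(s) - 28·L_2(s).
Expanding and collecting terms gives p(s) = -s² + 4s + 4.
Evaluating at s = 0: p(0) = 4.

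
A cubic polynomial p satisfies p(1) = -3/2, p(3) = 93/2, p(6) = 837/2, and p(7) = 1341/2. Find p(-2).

Write p(s) = as^3 + bs^2 + cs + d. Substituting each data point gives a linear system:
  a + b + c + d = -3/2
  27a + 9b + 3c + d = 93/2
  216a + 36b + 6c + d = 837/2
  343a + 49b + 7c + d = 1341/2
Solving the system yields a = 2, b = 0, c = -2, d = -3/2.
So p(s) = 2s^3 - 2s - 3/2.
Then p(-2) = -27/2.

-27/2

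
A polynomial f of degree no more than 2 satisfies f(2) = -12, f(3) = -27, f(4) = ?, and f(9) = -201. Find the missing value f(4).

The 3 known points determine the degree-2 polynomial uniquely.
Write f(t) = at^2 + bt + c. Substituting each data point gives a linear system:
  4a + 2b + c = -12
  9a + 3b + c = -27
  81a + 9b + c = -201
Solving the system yields a = -2, b = -5, c = 6.
So f(t) = -2t^2 - 5t + 6.
Then f(4) = -46.

-46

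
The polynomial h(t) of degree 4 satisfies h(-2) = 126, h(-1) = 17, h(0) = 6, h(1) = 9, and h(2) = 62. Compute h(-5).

Write h(t) = at^4 + bt^3 + ct^2 + dt + e. Substituting each data point gives a linear system:
  16a - 8b + 4c - 2d + e = 126
  a - b + c - d + e = 17
  e = 6
  a + b + c + d + e = 9
  16a + 8b + 4c + 2d + e = 62
Solving the system yields a = 5, b = -4, c = 2, d = 0, e = 6.
So h(t) = 5t⁴ - 4t³ + 2t² + 6.
Then h(-5) = 3681.

3681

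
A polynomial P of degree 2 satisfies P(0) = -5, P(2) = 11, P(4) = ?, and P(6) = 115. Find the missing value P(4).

51

The 3 known points determine the degree-2 polynomial uniquely.
Write P(x) = ax^2 + bx + c. Substituting each data point gives a linear system:
  c = -5
  4a + 2b + c = 11
  36a + 6b + c = 115
Solving the system yields a = 3, b = 2, c = -5.
So P(x) = 3x² + 2x - 5.
Then P(4) = 51.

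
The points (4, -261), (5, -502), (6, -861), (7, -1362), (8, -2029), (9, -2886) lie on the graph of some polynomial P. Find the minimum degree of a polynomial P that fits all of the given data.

3

Forward differences of the values at u = 4, 5, 6, 7, 8, 9:
  P  : -261  -502  -861  -1362  -2029  -2886
  Δ  : -241  -359  -501  -667  -857
  Δ^2: -118  -142  -166  -190
  Δ^3: -24  -24  -24
  Δ^4: 0  0
  Δ^5: 0
The third differences are constant (-24) and nonzero, while all higher differences vanish, so the minimal degree is 3.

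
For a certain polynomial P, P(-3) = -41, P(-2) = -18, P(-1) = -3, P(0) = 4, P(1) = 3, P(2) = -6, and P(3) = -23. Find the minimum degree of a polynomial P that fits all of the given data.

2

Forward differences of the values at s = -3, -2, -1, 0, 1, 2, 3:
  P  : -41  -18  -3  4  3  -6  -23
  Δ  : 23  15  7  -1  -9  -17
  Δ^2: -8  -8  -8  -8  -8
  Δ^3: 0  0  0  0
  Δ^4: 0  0  0
  Δ^5: 0  0
  Δ^6: 0
The second differences are constant (-8) and nonzero, while all higher differences vanish, so the minimal degree is 2.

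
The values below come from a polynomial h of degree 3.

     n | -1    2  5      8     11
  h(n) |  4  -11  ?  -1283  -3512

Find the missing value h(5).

-278

On equispaced nodes a degree-3 polynomial has vanishing fourth forward difference, so
  h(-1) - 4·h(2) + 6·h(5) - 4·h(8) + h(11) = 0.
Substituting the known values and solving for h(5):
  6·h(5) = -1668
  h(5) = -278.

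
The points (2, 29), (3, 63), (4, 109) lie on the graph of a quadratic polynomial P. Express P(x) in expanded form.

Write P(x) = ax^2 + bx + c. Substituting each data point gives a linear system:
  4a + 2b + c = 29
  9a + 3b + c = 63
  16a + 4b + c = 109
Solving the system yields a = 6, b = 4, c = -3.
So P(x) = 6x^2 + 4x - 3.
Check: P(3) = 63. ✓

P(x) = 6x^2 + 4x - 3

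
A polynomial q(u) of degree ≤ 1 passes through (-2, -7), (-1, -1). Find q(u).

Write q(u) = au + b. Substituting each data point gives a linear system:
  -2a + b = -7
  -a + b = -1
Solving the system yields a = 6, b = 5.
So q(u) = 6u + 5.
Check: q(-2) = -7. ✓

q(u) = 6u + 5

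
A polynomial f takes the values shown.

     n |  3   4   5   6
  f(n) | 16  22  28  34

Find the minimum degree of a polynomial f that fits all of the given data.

1

Forward differences of the values at n = 3, 4, 5, 6:
  f  : 16  22  28  34
  Δ  : 6  6  6
  Δ^2: 0  0
  Δ^3: 0
The first differences are constant (6) and nonzero, while all higher differences vanish, so the minimal degree is 1.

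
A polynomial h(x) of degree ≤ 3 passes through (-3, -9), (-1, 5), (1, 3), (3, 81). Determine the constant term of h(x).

0

Write h(x) = ax^3 + bx^2 + cx + d. Substituting each data point gives a linear system:
  -27a + 9b - 3c + d = -9
  -a + b - c + d = 5
  a + b + c + d = 3
  27a + 9b + 3c + d = 81
Solving the system yields a = 2, b = 4, c = -3, d = 0.
So h(x) = 2x³ + 4x² - 3x.
The constant term is 0.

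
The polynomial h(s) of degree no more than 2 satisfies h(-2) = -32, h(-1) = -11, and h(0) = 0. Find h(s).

h(s) = -5s^2 + 6s

Using the Lagrange interpolation formula with nodes -2, -1, 0:
  L_0(s) = (s + 1)s / 2
  L_1(s) = (s + 2)s / -1
  L_2(s) = (s + 2)(s + 1) / 2
Then h(s) = -32·L_0(s) - 11·L_1(s) + 0·L_2(s).
Expanding and collecting terms gives h(s) = -5s² + 6s.
Check: h(0) = 0. ✓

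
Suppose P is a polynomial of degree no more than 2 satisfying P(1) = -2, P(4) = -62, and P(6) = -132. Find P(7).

-176

Write P(s) = as^2 + bs + c. Substituting each data point gives a linear system:
  a + b + c = -2
  16a + 4b + c = -62
  36a + 6b + c = -132
Solving the system yields a = -3, b = -5, c = 6.
So P(s) = -3s^2 - 5s + 6.
Then P(7) = -176.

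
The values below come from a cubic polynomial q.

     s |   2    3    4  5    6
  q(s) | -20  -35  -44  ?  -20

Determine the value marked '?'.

The 4 known points determine the degree-3 polynomial uniquely.
Write q(s) = as^3 + bs^2 + cs + d. Substituting each data point gives a linear system:
  8a + 4b + 2c + d = -20
  27a + 9b + 3c + d = -35
  64a + 16b + 4c + d = -44
  216a + 36b + 6c + d = -20
Solving the system yields a = 1, b = -6, c = -4, d = 4.
So q(s) = s^3 - 6s^2 - 4s + 4.
Then q(5) = -41.

-41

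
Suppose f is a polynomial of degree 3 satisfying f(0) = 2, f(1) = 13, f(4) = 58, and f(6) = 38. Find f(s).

Write f(s) = as^3 + bs^2 + cs + d. Substituting each data point gives a linear system:
  d = 2
  a + b + c + d = 13
  64a + 16b + 4c + d = 58
  216a + 36b + 6c + d = 38
Solving the system yields a = -1, b = 6, c = 6, d = 2.
So f(s) = -s³ + 6s² + 6s + 2.
Check: f(6) = 38. ✓

f(s) = -s^3 + 6s^2 + 6s + 2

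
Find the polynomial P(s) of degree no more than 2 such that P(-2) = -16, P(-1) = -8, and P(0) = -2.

P(s) = -s^2 + 5s - 2

Write P(s) = as^2 + bs + c. Substituting each data point gives a linear system:
  4a - 2b + c = -16
  a - b + c = -8
  c = -2
Solving the system yields a = -1, b = 5, c = -2.
So P(s) = -s^2 + 5s - 2.
Check: P(-1) = -8. ✓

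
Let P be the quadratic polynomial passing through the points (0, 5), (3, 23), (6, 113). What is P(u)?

P(u) = 4u^2 - 6u + 5

Write P(u) = au^2 + bu + c. Substituting each data point gives a linear system:
  c = 5
  9a + 3b + c = 23
  36a + 6b + c = 113
Solving the system yields a = 4, b = -6, c = 5.
So P(u) = 4u^2 - 6u + 5.
Check: P(0) = 5. ✓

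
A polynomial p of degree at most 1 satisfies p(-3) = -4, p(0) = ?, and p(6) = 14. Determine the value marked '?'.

The 2 known points determine the degree-1 polynomial uniquely.
Write p(n) = an + b. Substituting each data point gives a linear system:
  -3a + b = -4
  6a + b = 14
Solving the system yields a = 2, b = 2.
So p(n) = 2n + 2.
Then p(0) = 2.

2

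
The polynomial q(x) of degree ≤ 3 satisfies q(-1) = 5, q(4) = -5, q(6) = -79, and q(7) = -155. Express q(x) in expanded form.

Write q(x) = ax^3 + bx^2 + cx + d. Substituting each data point gives a linear system:
  -a + b - c + d = 5
  64a + 16b + 4c + d = -5
  216a + 36b + 6c + d = -79
  343a + 49b + 7c + d = -155
Solving the system yields a = -1, b = 4, c = -1, d = -1.
So q(x) = -x³ + 4x² - x - 1.
Check: q(7) = -155. ✓

q(x) = -x^3 + 4x^2 - x - 1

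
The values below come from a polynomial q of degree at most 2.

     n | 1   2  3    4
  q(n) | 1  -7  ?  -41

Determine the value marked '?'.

-21

The 3 known points determine the degree-2 polynomial uniquely.
Write q(n) = an^2 + bn + c. Substituting each data point gives a linear system:
  a + b + c = 1
  4a + 2b + c = -7
  16a + 4b + c = -41
Solving the system yields a = -3, b = 1, c = 3.
So q(n) = -3n^2 + n + 3.
Then q(3) = -21.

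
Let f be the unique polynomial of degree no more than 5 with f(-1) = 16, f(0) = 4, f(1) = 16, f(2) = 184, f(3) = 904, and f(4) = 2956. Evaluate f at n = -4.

Write f(n) = an^5 + bn^4 + cn^3 + dn^2 + en + k. Substituting each data point gives a linear system:
  -a + b - c + d - e + k = 16
  k = 4
  a + b + c + d + e + k = 16
  32a + 16b + 8c + 4d + 2e + k = 184
  243a + 81b + 27c + 9d + 3e + k = 904
  1024a + 256b + 64c + 16d + 4e + k = 2956
Solving the system yields a = 1, b = 6, c = 5, d = 6, e = -6, k = 4.
So f(n) = n^5 + 6n^4 + 5n^3 + 6n^2 - 6n + 4.
Then f(-4) = 316.

316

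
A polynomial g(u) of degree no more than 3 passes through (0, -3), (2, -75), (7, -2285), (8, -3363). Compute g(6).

Write g(u) = au^3 + bu^2 + cu + d. Substituting each data point gives a linear system:
  d = -3
  8a + 4b + 2c + d = -75
  343a + 49b + 7c + d = -2285
  512a + 64b + 8c + d = -3363
Solving the system yields a = -6, b = -4, c = -4, d = -3.
So g(u) = -6u^3 - 4u^2 - 4u - 3.
Then g(6) = -1467.

-1467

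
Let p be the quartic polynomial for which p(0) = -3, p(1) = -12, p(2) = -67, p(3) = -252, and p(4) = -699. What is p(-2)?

Using the Lagrange interpolation formula with nodes 0, 1, 2, 3, 4:
  L_0(u) = (u - 1)(u - 2)(u - 3)(u - 4) / 24
  L_1(u) = u(u - 2)(u - 3)(u - 4) / -6
  L_2(u) = u(u - 1)(u - 3)(u - 4) / 4
  L_3(u) = u(u - 1)(u - 2)(u - 4) / -6
  L_4(u) = u(u - 1)(u - 2)(u - 3) / 24
Then p(u) = -3·L_0(u) - 12·L_1(u) - 67·L_2(u) - 252·L_3(u) - 699·L_4(u).
Expanding and collecting terms gives p(u) = -2u⁴ - 2u³ - 3u² - 2u - 3.
Evaluating at u = -2: p(-2) = -27.

-27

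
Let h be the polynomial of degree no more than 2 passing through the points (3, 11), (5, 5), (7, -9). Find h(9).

-31

Forward differences of the values at t = 3, 5, 7:
  h  : 11  5  -9
  Δ  : -6  -14
  Δ^2: -8
The second differences are constant, confirming degree 2.
Interpolating (Newton forward form) and evaluating at t = 9 gives h(9) = -31.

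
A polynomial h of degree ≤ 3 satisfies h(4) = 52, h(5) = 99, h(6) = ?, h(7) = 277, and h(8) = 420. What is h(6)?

172

On equispaced nodes a degree-3 polynomial has vanishing fourth forward difference, so
  h(4) - 4·h(5) + 6·h(6) - 4·h(7) + h(8) = 0.
Substituting the known values and solving for h(6):
  6·h(6) = 1032
  h(6) = 172.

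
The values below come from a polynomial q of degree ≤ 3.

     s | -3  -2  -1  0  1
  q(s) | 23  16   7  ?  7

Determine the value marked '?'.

2

The 4 known points determine the degree-3 polynomial uniquely.
Write q(s) = as^3 + bs^2 + cs + d. Substituting each data point gives a linear system:
  -27a + 9b - 3c + d = 23
  -8a + 4b - 2c + d = 16
  -a + b - c + d = 7
  a + b + c + d = 7
Solving the system yields a = 1, b = 5, c = -1, d = 2.
So q(s) = s^3 + 5s^2 - s + 2.
Then q(0) = 2.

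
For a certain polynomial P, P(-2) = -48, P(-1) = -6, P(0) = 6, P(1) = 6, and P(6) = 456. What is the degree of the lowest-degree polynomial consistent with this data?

Divided differences on the nodes -2, -1, 0, 1, 6:
  order 0: -48  -6  6  6  456
  order 1: 42  12  0  90
  order 2: -15  -6  15
  order 3: 3  3
  order 4: 0
The order-3 divided differences are all 3 (nonzero) and every higher order vanishes, so the data lies on a polynomial of degree exactly 3.

3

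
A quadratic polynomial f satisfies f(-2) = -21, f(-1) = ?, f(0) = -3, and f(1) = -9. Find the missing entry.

The 3 known points determine the degree-2 polynomial uniquely.
Write f(x) = ax^2 + bx + c. Substituting each data point gives a linear system:
  4a - 2b + c = -21
  c = -3
  a + b + c = -9
Solving the system yields a = -5, b = -1, c = -3.
So f(x) = -5x^2 - x - 3.
Then f(-1) = -7.

-7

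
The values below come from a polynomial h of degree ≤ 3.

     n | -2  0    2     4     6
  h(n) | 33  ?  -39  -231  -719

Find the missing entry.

1

On equispaced nodes a degree-3 polynomial has vanishing fourth forward difference, so
  h(-2) - 4·h(0) + 6·h(2) - 4·h(4) + h(6) = 0.
Substituting the known values and solving for h(0):
  -4·h(0) = -4
  h(0) = 1.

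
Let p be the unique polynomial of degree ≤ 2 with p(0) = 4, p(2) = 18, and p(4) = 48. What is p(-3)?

13

Using the Lagrange interpolation formula with nodes 0, 2, 4:
  L_0(s) = (s - 2)(s - 4) / 8
  L_1(s) = s(s - 4) / -4
  L_2(s) = s(s - 2) / 8
Then p(s) = 4·L_0(s) + 18·L_1(s) + 48·L_2(s).
Expanding and collecting terms gives p(s) = 2s² + 3s + 4.
Evaluating at s = -3: p(-3) = 13.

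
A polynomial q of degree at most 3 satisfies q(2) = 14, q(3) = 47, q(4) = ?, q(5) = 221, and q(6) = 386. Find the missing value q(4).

The 4 known points determine the degree-3 polynomial uniquely.
Write q(s) = as^3 + bs^2 + cs + d. Substituting each data point gives a linear system:
  8a + 4b + 2c + d = 14
  27a + 9b + 3c + d = 47
  125a + 25b + 5c + d = 221
  216a + 36b + 6c + d = 386
Solving the system yields a = 2, b = -2, c = 5, d = -4.
So q(s) = 2s³ - 2s² + 5s - 4.
Then q(4) = 112.

112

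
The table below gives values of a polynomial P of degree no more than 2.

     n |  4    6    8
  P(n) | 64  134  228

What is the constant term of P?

Write P(n) = an^2 + bn + c. Substituting each data point gives a linear system:
  16a + 4b + c = 64
  36a + 6b + c = 134
  64a + 8b + c = 228
Solving the system yields a = 3, b = 5, c = -4.
So P(n) = 3n² + 5n - 4.
The constant term is -4.

-4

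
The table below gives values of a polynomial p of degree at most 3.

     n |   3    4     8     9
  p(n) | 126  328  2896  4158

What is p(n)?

Write p(n) = an^3 + bn^2 + cn + d. Substituting each data point gives a linear system:
  27a + 9b + 3c + d = 126
  64a + 16b + 4c + d = 328
  512a + 64b + 8c + d = 2896
  729a + 81b + 9c + d = 4158
Solving the system yields a = 6, b = -2, c = -6, d = 0.
So p(n) = 6n³ - 2n² - 6n.
Check: p(9) = 4158. ✓

p(n) = 6n^3 - 2n^2 - 6n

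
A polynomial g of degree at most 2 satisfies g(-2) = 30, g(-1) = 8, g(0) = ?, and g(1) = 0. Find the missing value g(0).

On equispaced nodes a degree-2 polynomial has vanishing third forward difference, so
  - g(-2) + 3·g(-1) - 3·g(0) + g(1) = 0.
Substituting the known values and solving for g(0):
  -3·g(0) = 6
  g(0) = -2.

-2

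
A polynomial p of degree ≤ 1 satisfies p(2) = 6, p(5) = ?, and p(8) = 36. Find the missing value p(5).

21

The 2 known points determine the degree-1 polynomial uniquely.
Write p(u) = au + b. Substituting each data point gives a linear system:
  2a + b = 6
  8a + b = 36
Solving the system yields a = 5, b = -4.
So p(u) = 5u - 4.
Then p(5) = 21.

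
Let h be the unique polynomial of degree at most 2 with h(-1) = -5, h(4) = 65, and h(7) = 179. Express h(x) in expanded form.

h(x) = 3x^2 + 5x - 3

Write h(x) = ax^2 + bx + c. Substituting each data point gives a linear system:
  a - b + c = -5
  16a + 4b + c = 65
  49a + 7b + c = 179
Solving the system yields a = 3, b = 5, c = -3.
So h(x) = 3x^2 + 5x - 3.
Check: h(-1) = -5. ✓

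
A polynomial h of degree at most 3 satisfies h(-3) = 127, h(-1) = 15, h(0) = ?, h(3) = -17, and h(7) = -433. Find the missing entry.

1

The 4 known points determine the degree-3 polynomial uniquely.
Write h(s) = as^3 + bs^2 + cs + d. Substituting each data point gives a linear system:
  -27a + 9b - 3c + d = 127
  -a + b - c + d = 15
  27a + 9b + 3c + d = -17
  343a + 49b + 7c + d = -433
Solving the system yields a = -2, b = 6, c = -6, d = 1.
So h(s) = -2s³ + 6s² - 6s + 1.
Then h(0) = 1.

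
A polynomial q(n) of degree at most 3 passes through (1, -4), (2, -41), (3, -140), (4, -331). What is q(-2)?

35

Using the Lagrange interpolation formula with nodes 1, 2, 3, 4:
  L_0(n) = (n - 2)(n - 3)(n - 4) / -6
  L_1(n) = (n - 1)(n - 3)(n - 4) / 2
  L_2(n) = (n - 1)(n - 2)(n - 4) / -2
  L_3(n) = (n - 1)(n - 2)(n - 3) / 6
Then q(n) = -4·L_0(n) - 41·L_1(n) - 140·L_2(n) - 331·L_3(n).
Expanding and collecting terms gives q(n) = -5n³ - n² + n + 1.
Evaluating at n = -2: q(-2) = 35.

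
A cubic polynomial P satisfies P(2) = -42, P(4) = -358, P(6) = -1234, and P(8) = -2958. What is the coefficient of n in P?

-2

Write P(n) = an^3 + bn^2 + cn + d. Substituting each data point gives a linear system:
  8a + 4b + 2c + d = -42
  64a + 16b + 4c + d = -358
  216a + 36b + 6c + d = -1234
  512a + 64b + 8c + d = -2958
Solving the system yields a = -6, b = 2, c = -2, d = 2.
So P(n) = -6n³ + 2n² - 2n + 2.
The coefficient of n is -2.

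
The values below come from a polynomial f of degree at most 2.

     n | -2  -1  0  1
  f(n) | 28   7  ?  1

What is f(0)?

On equispaced nodes a degree-2 polynomial has vanishing third forward difference, so
  - f(-2) + 3·f(-1) - 3·f(0) + f(1) = 0.
Substituting the known values and solving for f(0):
  -3·f(0) = 6
  f(0) = -2.

-2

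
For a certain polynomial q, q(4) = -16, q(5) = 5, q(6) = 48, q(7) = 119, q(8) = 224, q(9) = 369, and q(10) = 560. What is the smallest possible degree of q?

Forward differences of the values at n = 4, 5, 6, 7, 8, 9, 10:
  q  : -16  5  48  119  224  369  560
  Δ  : 21  43  71  105  145  191
  Δ^2: 22  28  34  40  46
  Δ^3: 6  6  6  6
  Δ^4: 0  0  0
  Δ^5: 0  0
  Δ^6: 0
The third differences are constant (6) and nonzero, while all higher differences vanish, so the minimal degree is 3.

3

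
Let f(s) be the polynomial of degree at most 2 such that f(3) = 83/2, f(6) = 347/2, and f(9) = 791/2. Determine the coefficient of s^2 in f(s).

Write f(s) = as^2 + bs + c. Substituting each data point gives a linear system:
  9a + 3b + c = 83/2
  36a + 6b + c = 347/2
  81a + 9b + c = 791/2
Solving the system yields a = 5, b = -1, c = -1/2.
So f(s) = 5s² - s - 1/2.
The leading coefficient is 5.

5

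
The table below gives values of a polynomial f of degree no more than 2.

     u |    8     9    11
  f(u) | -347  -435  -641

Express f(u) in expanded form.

Write f(u) = au^2 + bu + c. Substituting each data point gives a linear system:
  64a + 8b + c = -347
  81a + 9b + c = -435
  121a + 11b + c = -641
Solving the system yields a = -5, b = -3, c = -3.
So f(u) = -5u² - 3u - 3.
Check: f(11) = -641. ✓

f(u) = -5u^2 - 3u - 3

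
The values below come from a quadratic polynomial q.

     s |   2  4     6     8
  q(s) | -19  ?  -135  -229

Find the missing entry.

-65

On equispaced nodes a degree-2 polynomial has vanishing third forward difference, so
  - q(2) + 3·q(4) - 3·q(6) + q(8) = 0.
Substituting the known values and solving for q(4):
  3·q(4) = -195
  q(4) = -65.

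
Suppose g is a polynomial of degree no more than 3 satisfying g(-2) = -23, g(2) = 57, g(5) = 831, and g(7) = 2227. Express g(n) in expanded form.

g(n) = 6n^3 + 4n^2 - 4n + 1

Write g(n) = an^3 + bn^2 + cn + d. Substituting each data point gives a linear system:
  -8a + 4b - 2c + d = -23
  8a + 4b + 2c + d = 57
  125a + 25b + 5c + d = 831
  343a + 49b + 7c + d = 2227
Solving the system yields a = 6, b = 4, c = -4, d = 1.
So g(n) = 6n³ + 4n² - 4n + 1.
Check: g(7) = 2227. ✓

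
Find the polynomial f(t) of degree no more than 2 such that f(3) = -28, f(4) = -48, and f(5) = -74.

Using the Lagrange interpolation formula with nodes 3, 4, 5:
  L_0(t) = (t - 4)(t - 5) / 2
  L_1(t) = (t - 3)(t - 5) / -1
  L_2(t) = (t - 3)(t - 4) / 2
Then f(t) = -28·L_0(t) - 48·L_1(t) - 74·L_2(t).
Expanding and collecting terms gives f(t) = -3t² + t - 4.
Check: f(4) = -48. ✓

f(t) = -3t^2 + t - 4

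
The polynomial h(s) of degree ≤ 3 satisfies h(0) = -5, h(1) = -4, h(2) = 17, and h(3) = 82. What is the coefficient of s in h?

Write h(s) = as^3 + bs^2 + cs + d. Substituting each data point gives a linear system:
  d = -5
  a + b + c + d = -4
  8a + 4b + 2c + d = 17
  27a + 9b + 3c + d = 82
Solving the system yields a = 4, b = -2, c = -1, d = -5.
So h(s) = 4s³ - 2s² - s - 5.
The coefficient of s is -1.

-1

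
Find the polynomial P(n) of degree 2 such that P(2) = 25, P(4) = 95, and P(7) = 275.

Write P(n) = an^2 + bn + c. Substituting each data point gives a linear system:
  4a + 2b + c = 25
  16a + 4b + c = 95
  49a + 7b + c = 275
Solving the system yields a = 5, b = 5, c = -5.
So P(n) = 5n^2 + 5n - 5.
Check: P(4) = 95. ✓

P(n) = 5n^2 + 5n - 5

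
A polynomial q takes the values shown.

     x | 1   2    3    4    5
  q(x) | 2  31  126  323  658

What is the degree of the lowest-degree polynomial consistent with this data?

Forward differences of the values at x = 1, 2, 3, 4, 5:
  q  : 2  31  126  323  658
  Δ  : 29  95  197  335
  Δ^2: 66  102  138
  Δ^3: 36  36
  Δ^4: 0
The third differences are constant (36) and nonzero, while all higher differences vanish, so the minimal degree is 3.

3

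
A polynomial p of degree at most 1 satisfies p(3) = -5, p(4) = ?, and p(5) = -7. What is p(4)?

On equispaced nodes a degree-1 polynomial has vanishing second forward difference, so
  p(3) - 2·p(4) + p(5) = 0.
Substituting the known values and solving for p(4):
  -2·p(4) = 12
  p(4) = -6.

-6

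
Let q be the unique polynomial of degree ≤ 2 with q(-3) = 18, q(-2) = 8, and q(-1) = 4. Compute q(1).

Write q(n) = an^2 + bn + c. Substituting each data point gives a linear system:
  9a - 3b + c = 18
  4a - 2b + c = 8
  a - b + c = 4
Solving the system yields a = 3, b = 5, c = 6.
So q(n) = 3n² + 5n + 6.
Then q(1) = 14.

14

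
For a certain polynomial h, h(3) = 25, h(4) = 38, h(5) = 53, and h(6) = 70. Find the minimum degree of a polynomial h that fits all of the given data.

Forward differences of the values at n = 3, 4, 5, 6:
  h  : 25  38  53  70
  Δ  : 13  15  17
  Δ^2: 2  2
  Δ^3: 0
The second differences are constant (2) and nonzero, while all higher differences vanish, so the minimal degree is 2.

2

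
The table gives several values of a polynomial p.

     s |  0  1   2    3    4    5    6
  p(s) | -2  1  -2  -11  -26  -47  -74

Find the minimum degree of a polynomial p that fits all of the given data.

Forward differences of the values at s = 0, 1, 2, 3, 4, 5, 6:
  p  : -2  1  -2  -11  -26  -47  -74
  Δ  : 3  -3  -9  -15  -21  -27
  Δ^2: -6  -6  -6  -6  -6
  Δ^3: 0  0  0  0
  Δ^4: 0  0  0
  Δ^5: 0  0
  Δ^6: 0
The second differences are constant (-6) and nonzero, while all higher differences vanish, so the minimal degree is 2.

2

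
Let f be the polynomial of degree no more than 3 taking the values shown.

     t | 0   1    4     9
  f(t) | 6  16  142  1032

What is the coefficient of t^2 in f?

Write f(t) = at^3 + bt^2 + ct + d. Substituting each data point gives a linear system:
  d = 6
  a + b + c + d = 16
  64a + 16b + 4c + d = 142
  729a + 81b + 9c + d = 1032
Solving the system yields a = 1, b = 3, c = 6, d = 6.
So f(t) = t^3 + 3t^2 + 6t + 6.
The coefficient of t^2 is 3.

3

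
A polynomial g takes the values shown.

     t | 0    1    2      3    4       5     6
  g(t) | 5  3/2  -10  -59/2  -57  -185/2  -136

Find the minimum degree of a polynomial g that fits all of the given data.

2

Forward differences of the values at t = 0, 1, 2, 3, 4, 5, 6:
  g  : 5  3/2  -10  -59/2  -57  -185/2  -136
  Δ  : -7/2  -23/2  -39/2  -55/2  -71/2  -87/2
  Δ^2: -8  -8  -8  -8  -8
  Δ^3: 0  0  0  0
  Δ^4: 0  0  0
  Δ^5: 0  0
  Δ^6: 0
The second differences are constant (-8) and nonzero, while all higher differences vanish, so the minimal degree is 2.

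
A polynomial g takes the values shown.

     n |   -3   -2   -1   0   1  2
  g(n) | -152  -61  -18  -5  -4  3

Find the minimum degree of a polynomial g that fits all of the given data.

Forward differences of the values at n = -3, -2, -1, 0, 1, 2:
  g  : -152  -61  -18  -5  -4  3
  Δ  : 91  43  13  1  7
  Δ^2: -48  -30  -12  6
  Δ^3: 18  18  18
  Δ^4: 0  0
  Δ^5: 0
The third differences are constant (18) and nonzero, while all higher differences vanish, so the minimal degree is 3.

3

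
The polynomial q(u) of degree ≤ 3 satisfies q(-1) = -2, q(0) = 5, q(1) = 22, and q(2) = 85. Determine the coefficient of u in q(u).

Write q(u) = au^3 + bu^2 + cu + d. Substituting each data point gives a linear system:
  -a + b - c + d = -2
  d = 5
  a + b + c + d = 22
  8a + 4b + 2c + d = 85
Solving the system yields a = 6, b = 5, c = 6, d = 5.
So q(u) = 6u^3 + 5u^2 + 6u + 5.
The coefficient of u is 6.

6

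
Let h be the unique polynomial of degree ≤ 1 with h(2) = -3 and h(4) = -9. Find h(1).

Using the Lagrange interpolation formula with nodes 2, 4:
  L_0(n) = (n - 4) / -2
  L_1(n) = (n - 2) / 2
Then h(n) = -3·L_0(n) - 9·L_1(n).
Expanding and collecting terms gives h(n) = -3n + 3.
Evaluating at n = 1: h(1) = 0.

0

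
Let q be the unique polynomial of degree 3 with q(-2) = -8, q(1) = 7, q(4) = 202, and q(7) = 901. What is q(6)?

592

Write q(t) = at^3 + bt^2 + ct + d. Substituting each data point gives a linear system:
  -8a + 4b - 2c + d = -8
  a + b + c + d = 7
  64a + 16b + 4c + d = 202
  343a + 49b + 7c + d = 901
Solving the system yields a = 2, b = 4, c = 3, d = -2.
So q(t) = 2t^3 + 4t^2 + 3t - 2.
Then q(6) = 592.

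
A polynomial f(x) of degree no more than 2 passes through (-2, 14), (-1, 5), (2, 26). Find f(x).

Using the Lagrange interpolation formula with nodes -2, -1, 2:
  L_0(x) = (x + 1)(x - 2) / 4
  L_1(x) = (x + 2)(x - 2) / -3
  L_2(x) = (x + 2)(x + 1) / 12
Then f(x) = 14·L_0(x) + 5·L_1(x) + 26·L_2(x).
Expanding and collecting terms gives f(x) = 4x^2 + 3x + 4.
Check: f(-2) = 14. ✓

f(x) = 4x^2 + 3x + 4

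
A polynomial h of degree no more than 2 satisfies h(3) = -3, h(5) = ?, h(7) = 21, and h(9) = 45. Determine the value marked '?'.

On equispaced nodes a degree-2 polynomial has vanishing third forward difference, so
  - h(3) + 3·h(5) - 3·h(7) + h(9) = 0.
Substituting the known values and solving for h(5):
  3·h(5) = 15
  h(5) = 5.

5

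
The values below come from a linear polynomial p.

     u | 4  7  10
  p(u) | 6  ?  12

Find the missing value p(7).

On equispaced nodes a degree-1 polynomial has vanishing second forward difference, so
  p(4) - 2·p(7) + p(10) = 0.
Substituting the known values and solving for p(7):
  -2·p(7) = -18
  p(7) = 9.

9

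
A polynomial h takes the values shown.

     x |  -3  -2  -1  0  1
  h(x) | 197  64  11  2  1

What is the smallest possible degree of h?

3

Forward differences of the values at x = -3, -2, -1, 0, 1:
  h  : 197  64  11  2  1
  Δ  : -133  -53  -9  -1
  Δ^2: 80  44  8
  Δ^3: -36  -36
  Δ^4: 0
The third differences are constant (-36) and nonzero, while all higher differences vanish, so the minimal degree is 3.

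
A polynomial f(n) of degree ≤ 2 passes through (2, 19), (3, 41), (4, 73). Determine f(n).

Write f(n) = an^2 + bn + c. Substituting each data point gives a linear system:
  4a + 2b + c = 19
  9a + 3b + c = 41
  16a + 4b + c = 73
Solving the system yields a = 5, b = -3, c = 5.
So f(n) = 5n² - 3n + 5.
Check: f(3) = 41. ✓

f(n) = 5n^2 - 3n + 5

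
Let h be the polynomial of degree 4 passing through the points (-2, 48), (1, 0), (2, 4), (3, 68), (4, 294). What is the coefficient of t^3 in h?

Write h(t) = at^4 + bt^3 + ct^2 + dt + e. Substituting each data point gives a linear system:
  16a - 8b + 4c - 2d + e = 48
  a + b + c + d + e = 0
  16a + 8b + 4c + 2d + e = 4
  81a + 27b + 9c + 3d + e = 68
  256a + 64b + 16c + 4d + e = 294
Solving the system yields a = 2, b = -3, c = -2, d = 1, e = 2.
So h(t) = 2t^4 - 3t^3 - 2t^2 + t + 2.
The coefficient of t^3 is -3.

-3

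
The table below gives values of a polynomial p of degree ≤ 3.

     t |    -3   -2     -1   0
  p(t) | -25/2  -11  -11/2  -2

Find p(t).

Write p(t) = at^3 + bt^2 + ct + d. Substituting each data point gives a linear system:
  -27a + 9b - 3c + d = -25/2
  -8a + 4b - 2c + d = -11
  -a + b - c + d = -11/2
  d = -2
Solving the system yields a = -1, b = -4, c = 1/2, d = -2.
So p(t) = -t^3 - 4t^2 + (1/2)t - 2.
Check: p(-1) = -11/2. ✓

p(t) = -t^3 - 4t^2 + (1/2)t - 2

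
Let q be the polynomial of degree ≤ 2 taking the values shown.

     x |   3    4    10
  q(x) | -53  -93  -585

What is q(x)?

Write q(x) = ax^2 + bx + c. Substituting each data point gives a linear system:
  9a + 3b + c = -53
  16a + 4b + c = -93
  100a + 10b + c = -585
Solving the system yields a = -6, b = 2, c = -5.
So q(x) = -6x² + 2x - 5.
Check: q(10) = -585. ✓

q(x) = -6x^2 + 2x - 5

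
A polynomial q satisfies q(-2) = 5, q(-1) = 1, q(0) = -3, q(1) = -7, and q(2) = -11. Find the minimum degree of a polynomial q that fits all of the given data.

1

Forward differences of the values at u = -2, -1, 0, 1, 2:
  q  : 5  1  -3  -7  -11
  Δ  : -4  -4  -4  -4
  Δ^2: 0  0  0
  Δ^3: 0  0
  Δ^4: 0
The first differences are constant (-4) and nonzero, while all higher differences vanish, so the minimal degree is 1.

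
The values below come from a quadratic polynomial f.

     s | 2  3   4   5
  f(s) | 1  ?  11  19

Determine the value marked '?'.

5

On equispaced nodes a degree-2 polynomial has vanishing third forward difference, so
  - f(2) + 3·f(3) - 3·f(4) + f(5) = 0.
Substituting the known values and solving for f(3):
  3·f(3) = 15
  f(3) = 5.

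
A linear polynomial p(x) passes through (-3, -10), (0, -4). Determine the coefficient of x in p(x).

2

Write p(x) = ax + b. Substituting each data point gives a linear system:
  -3a + b = -10
  b = -4
Solving the system yields a = 2, b = -4.
So p(x) = 2x - 4.
The leading coefficient is 2.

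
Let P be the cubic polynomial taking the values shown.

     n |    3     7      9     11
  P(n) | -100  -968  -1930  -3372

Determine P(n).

P(n) = -2n^3 - 6n^2 + n + 5

Using the Lagrange interpolation formula with nodes 3, 7, 9, 11:
  L_0(n) = (n - 7)(n - 9)(n - 11) / -192
  L_1(n) = (n - 3)(n - 9)(n - 11) / 32
  L_2(n) = (n - 3)(n - 7)(n - 11) / -24
  L_3(n) = (n - 3)(n - 7)(n - 9) / 64
Then P(n) = -100·L_0(n) - 968·L_1(n) - 1930·L_2(n) - 3372·L_3(n).
Expanding and collecting terms gives P(n) = -2n³ - 6n² + n + 5.
Check: P(11) = -3372. ✓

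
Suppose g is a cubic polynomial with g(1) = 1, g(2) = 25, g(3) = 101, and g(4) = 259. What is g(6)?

941

Using the Lagrange interpolation formula with nodes 1, 2, 3, 4:
  L_0(x) = (x - 2)(x - 3)(x - 4) / -6
  L_1(x) = (x - 1)(x - 3)(x - 4) / 2
  L_2(x) = (x - 1)(x - 2)(x - 4) / -2
  L_3(x) = (x - 1)(x - 2)(x - 3) / 6
Then g(x) = 1·L_0(x) + 25·L_1(x) + 101·L_2(x) + 259·L_3(x).
Expanding and collecting terms gives g(x) = 5x³ - 4x² + x - 1.
Evaluating at x = 6: g(6) = 941.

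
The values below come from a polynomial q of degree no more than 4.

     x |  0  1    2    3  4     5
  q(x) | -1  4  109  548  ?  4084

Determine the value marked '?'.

The 5 known points determine the degree-4 polynomial uniquely.
Write q(x) = ax^4 + bx^3 + cx^2 + dx + e. Substituting each data point gives a linear system:
  e = -1
  a + b + c + d + e = 4
  16a + 8b + 4c + 2d + e = 109
  81a + 27b + 9c + 3d + e = 548
  625a + 125b + 25c + 5d + e = 4084
Solving the system yields a = 6, b = 3, c = -1, d = -3, e = -1.
So q(x) = 6x^4 + 3x^3 - x^2 - 3x - 1.
Then q(4) = 1699.

1699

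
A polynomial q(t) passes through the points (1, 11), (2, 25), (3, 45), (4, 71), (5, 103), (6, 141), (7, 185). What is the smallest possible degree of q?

Forward differences of the values at t = 1, 2, 3, 4, 5, 6, 7:
  q  : 11  25  45  71  103  141  185
  Δ  : 14  20  26  32  38  44
  Δ^2: 6  6  6  6  6
  Δ^3: 0  0  0  0
  Δ^4: 0  0  0
  Δ^5: 0  0
  Δ^6: 0
The second differences are constant (6) and nonzero, while all higher differences vanish, so the minimal degree is 2.

2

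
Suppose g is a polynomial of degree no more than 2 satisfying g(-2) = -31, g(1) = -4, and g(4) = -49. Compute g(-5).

Write g(u) = au^2 + bu + c. Substituting each data point gives a linear system:
  4a - 2b + c = -31
  a + b + c = -4
  16a + 4b + c = -49
Solving the system yields a = -4, b = 5, c = -5.
So g(u) = -4u² + 5u - 5.
Then g(-5) = -130.

-130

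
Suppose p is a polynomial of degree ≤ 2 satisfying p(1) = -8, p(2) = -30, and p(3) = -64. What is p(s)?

p(s) = -6s^2 - 4s + 2

Write p(s) = as^2 + bs + c. Substituting each data point gives a linear system:
  a + b + c = -8
  4a + 2b + c = -30
  9a + 3b + c = -64
Solving the system yields a = -6, b = -4, c = 2.
So p(s) = -6s^2 - 4s + 2.
Check: p(3) = -64. ✓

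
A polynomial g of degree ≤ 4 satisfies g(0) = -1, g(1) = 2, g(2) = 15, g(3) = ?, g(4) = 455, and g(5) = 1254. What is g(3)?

116

On equispaced nodes a degree-4 polynomial has vanishing fifth forward difference, so
  - g(0) + 5·g(1) - 10·g(2) + 10·g(3) - 5·g(4) + g(5) = 0.
Substituting the known values and solving for g(3):
  10·g(3) = 1160
  g(3) = 116.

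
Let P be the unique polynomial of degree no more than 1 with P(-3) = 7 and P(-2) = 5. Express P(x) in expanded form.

Write P(x) = ax + b. Substituting each data point gives a linear system:
  -3a + b = 7
  -2a + b = 5
Solving the system yields a = -2, b = 1.
So P(x) = -2x + 1.
Check: P(-3) = 7. ✓

P(x) = -2x + 1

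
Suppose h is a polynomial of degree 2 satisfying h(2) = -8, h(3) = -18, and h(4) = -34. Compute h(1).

Write h(t) = at^2 + bt + c. Substituting each data point gives a linear system:
  4a + 2b + c = -8
  9a + 3b + c = -18
  16a + 4b + c = -34
Solving the system yields a = -3, b = 5, c = -6.
So h(t) = -3t² + 5t - 6.
Then h(1) = -4.

-4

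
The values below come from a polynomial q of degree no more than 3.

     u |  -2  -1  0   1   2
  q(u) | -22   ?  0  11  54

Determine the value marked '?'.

-3

The 4 known points determine the degree-3 polynomial uniquely.
Write q(u) = au^3 + bu^2 + cu + d. Substituting each data point gives a linear system:
  -8a + 4b - 2c + d = -22
  d = 0
  a + b + c + d = 11
  8a + 4b + 2c + d = 54
Solving the system yields a = 4, b = 4, c = 3, d = 0.
So q(u) = 4u^3 + 4u^2 + 3u.
Then q(-1) = -3.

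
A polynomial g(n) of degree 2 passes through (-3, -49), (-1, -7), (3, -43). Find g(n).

Using the Lagrange interpolation formula with nodes -3, -1, 3:
  L_0(n) = (n + 1)(n - 3) / 12
  L_1(n) = (n + 3)(n - 3) / -8
  L_2(n) = (n + 3)(n + 1) / 24
Then g(n) = -49·L_0(n) - 7·L_1(n) - 43·L_2(n).
Expanding and collecting terms gives g(n) = -5n² + n - 1.
Check: g(-1) = -7. ✓

g(n) = -5n^2 + n - 1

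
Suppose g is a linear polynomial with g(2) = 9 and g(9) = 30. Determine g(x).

Using the Lagrange interpolation formula with nodes 2, 9:
  L_0(x) = (x - 9) / -7
  L_1(x) = (x - 2) / 7
Then g(x) = 9·L_0(x) + 30·L_1(x).
Expanding and collecting terms gives g(x) = 3x + 3.
Check: g(2) = 9. ✓

g(x) = 3x + 3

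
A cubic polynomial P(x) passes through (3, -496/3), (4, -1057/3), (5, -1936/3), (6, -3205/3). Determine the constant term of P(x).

Write P(x) = ax^3 + bx^2 + cx + d. Substituting each data point gives a linear system:
  27a + 9b + 3c + d = -496/3
  64a + 16b + 4c + d = -1057/3
  125a + 25b + 5c + d = -1936/3
  216a + 36b + 6c + d = -3205/3
Solving the system yields a = -4, b = -5, c = -4, d = -1/3.
So P(x) = -4x³ - 5x² - 4x - 1/3.
The constant term is -1/3.

-1/3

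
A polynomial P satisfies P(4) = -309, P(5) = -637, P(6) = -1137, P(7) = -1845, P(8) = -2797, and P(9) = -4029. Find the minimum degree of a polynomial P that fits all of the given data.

3

Forward differences of the values at x = 4, 5, 6, 7, 8, 9:
  P  : -309  -637  -1137  -1845  -2797  -4029
  Δ  : -328  -500  -708  -952  -1232
  Δ^2: -172  -208  -244  -280
  Δ^3: -36  -36  -36
  Δ^4: 0  0
  Δ^5: 0
The third differences are constant (-36) and nonzero, while all higher differences vanish, so the minimal degree is 3.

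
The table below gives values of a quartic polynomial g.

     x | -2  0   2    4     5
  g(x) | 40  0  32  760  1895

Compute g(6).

3960

Using the Lagrange interpolation formula with nodes -2, 0, 2, 4, 5:
  L_0(x) = x(x - 2)(x - 4)(x - 5) / 336
  L_1(x) = (x + 2)(x - 2)(x - 4)(x - 5) / -80
  L_2(x) = (x + 2)x(x - 4)(x - 5) / 48
  L_3(x) = (x + 2)x(x - 2)(x - 5) / -48
  L_4(x) = (x + 2)x(x - 2)(x - 4) / 105
Then g(x) = 40·L_0(x) + 0·L_1(x) + 32·L_2(x) + 760·L_3(x) + 1895·L_4(x).
Expanding and collecting terms gives g(x) = 3x^4 + x^3 - 3x^2 - 6x.
Evaluating at x = 6: g(6) = 3960.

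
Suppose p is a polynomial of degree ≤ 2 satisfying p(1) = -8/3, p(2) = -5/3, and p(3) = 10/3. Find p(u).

p(u) = 2u^2 - 5u + 1/3

Write p(u) = au^2 + bu + c. Substituting each data point gives a linear system:
  a + b + c = -8/3
  4a + 2b + c = -5/3
  9a + 3b + c = 10/3
Solving the system yields a = 2, b = -5, c = 1/3.
So p(u) = 2u^2 - 5u + 1/3.
Check: p(2) = -5/3. ✓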